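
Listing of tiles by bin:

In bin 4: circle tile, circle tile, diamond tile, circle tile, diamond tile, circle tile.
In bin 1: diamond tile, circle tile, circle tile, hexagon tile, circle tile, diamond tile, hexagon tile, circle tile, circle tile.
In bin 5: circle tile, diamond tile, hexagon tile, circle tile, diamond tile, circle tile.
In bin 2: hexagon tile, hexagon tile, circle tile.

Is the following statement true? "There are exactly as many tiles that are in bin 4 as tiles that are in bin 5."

There are 6 tiles in bin 4.
There are 6 tiles in bin 5.
The claim requires 6 = 6, which holds.

True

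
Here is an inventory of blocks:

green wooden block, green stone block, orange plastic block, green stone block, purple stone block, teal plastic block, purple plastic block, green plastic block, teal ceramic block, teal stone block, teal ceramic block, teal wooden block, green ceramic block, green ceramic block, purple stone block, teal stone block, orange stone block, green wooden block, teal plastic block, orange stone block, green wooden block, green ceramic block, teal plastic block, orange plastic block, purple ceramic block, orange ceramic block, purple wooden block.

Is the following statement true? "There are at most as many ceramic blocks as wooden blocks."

False

There are 7 ceramic blocks.
There are 5 wooden blocks.
The claim requires 7 ≤ 5, which does not hold.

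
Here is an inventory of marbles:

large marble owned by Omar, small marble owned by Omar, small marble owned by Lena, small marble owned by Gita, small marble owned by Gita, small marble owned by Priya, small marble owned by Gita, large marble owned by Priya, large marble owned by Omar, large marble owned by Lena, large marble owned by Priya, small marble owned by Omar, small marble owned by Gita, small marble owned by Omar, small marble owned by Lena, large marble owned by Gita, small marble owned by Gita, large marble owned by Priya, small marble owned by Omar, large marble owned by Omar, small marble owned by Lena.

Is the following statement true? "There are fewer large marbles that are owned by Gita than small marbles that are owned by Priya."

Count of large marbles owned by Gita: 1.
Count of small marbles owned by Priya: 1.
The claim requires 1 < 1, which does not hold.

False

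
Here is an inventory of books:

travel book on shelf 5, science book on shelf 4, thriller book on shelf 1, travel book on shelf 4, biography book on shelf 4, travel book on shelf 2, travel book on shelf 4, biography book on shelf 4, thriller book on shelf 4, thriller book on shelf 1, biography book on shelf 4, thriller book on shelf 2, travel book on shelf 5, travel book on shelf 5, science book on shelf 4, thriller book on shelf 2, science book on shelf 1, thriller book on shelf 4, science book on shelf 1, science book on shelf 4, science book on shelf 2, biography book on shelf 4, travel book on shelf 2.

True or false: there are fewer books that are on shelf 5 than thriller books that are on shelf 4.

False

|books on shelf 5| = 3.
|thriller books on shelf 4| = 2.
The claim requires 3 < 2, which does not hold.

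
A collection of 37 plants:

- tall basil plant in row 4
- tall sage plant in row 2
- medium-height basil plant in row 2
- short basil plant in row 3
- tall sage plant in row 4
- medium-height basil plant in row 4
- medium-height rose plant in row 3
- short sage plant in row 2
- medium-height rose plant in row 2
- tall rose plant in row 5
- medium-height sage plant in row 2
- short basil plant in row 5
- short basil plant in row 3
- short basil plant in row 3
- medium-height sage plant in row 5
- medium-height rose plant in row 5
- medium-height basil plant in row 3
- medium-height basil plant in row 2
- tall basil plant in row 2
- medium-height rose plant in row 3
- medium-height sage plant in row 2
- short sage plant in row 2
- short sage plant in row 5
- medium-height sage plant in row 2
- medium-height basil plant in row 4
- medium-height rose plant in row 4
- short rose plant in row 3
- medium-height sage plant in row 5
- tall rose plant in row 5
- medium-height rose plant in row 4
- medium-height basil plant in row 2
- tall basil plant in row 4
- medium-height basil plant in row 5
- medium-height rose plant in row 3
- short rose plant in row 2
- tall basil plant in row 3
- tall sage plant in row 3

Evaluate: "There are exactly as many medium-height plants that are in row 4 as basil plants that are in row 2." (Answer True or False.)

True

|medium-height plants in row 4| = 4.
|basil plants in row 2| = 4.
The claim requires 4 = 4, which holds.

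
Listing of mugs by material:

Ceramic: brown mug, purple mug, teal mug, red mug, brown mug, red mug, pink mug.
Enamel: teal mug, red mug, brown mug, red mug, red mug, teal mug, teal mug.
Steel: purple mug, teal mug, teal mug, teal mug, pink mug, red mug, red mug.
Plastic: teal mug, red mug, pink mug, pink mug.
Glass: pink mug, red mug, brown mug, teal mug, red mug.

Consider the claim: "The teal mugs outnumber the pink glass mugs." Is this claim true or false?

There are 9 teal mugs.
There is 1 pink glass mug.
The claim requires 9 > 1, which holds.

True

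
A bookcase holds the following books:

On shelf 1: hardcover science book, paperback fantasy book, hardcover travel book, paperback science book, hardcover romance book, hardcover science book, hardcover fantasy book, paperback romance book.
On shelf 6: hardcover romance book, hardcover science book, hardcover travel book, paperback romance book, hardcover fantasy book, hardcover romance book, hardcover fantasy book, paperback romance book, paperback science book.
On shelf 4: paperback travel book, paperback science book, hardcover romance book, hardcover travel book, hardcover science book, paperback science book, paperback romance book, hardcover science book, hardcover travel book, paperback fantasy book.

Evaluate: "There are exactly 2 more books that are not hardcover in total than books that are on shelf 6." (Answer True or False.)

True

There are 11 books that are not hardcover.
There are 9 books on shelf 6.
The claim requires 11 − 9 (= 2) to equal 2, which holds.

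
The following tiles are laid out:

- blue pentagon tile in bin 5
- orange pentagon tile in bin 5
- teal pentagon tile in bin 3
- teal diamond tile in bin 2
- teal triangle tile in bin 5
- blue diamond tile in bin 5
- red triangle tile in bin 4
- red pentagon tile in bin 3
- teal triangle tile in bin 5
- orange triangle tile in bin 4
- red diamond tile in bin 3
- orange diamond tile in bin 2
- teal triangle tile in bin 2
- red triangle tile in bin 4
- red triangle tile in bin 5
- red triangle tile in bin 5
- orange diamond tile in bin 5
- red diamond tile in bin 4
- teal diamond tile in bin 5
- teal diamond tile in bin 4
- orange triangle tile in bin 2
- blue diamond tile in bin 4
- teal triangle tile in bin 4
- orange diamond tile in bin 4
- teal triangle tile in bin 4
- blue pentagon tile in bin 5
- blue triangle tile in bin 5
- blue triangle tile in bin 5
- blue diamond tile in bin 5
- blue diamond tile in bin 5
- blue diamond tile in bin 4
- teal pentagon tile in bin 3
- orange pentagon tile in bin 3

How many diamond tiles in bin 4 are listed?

5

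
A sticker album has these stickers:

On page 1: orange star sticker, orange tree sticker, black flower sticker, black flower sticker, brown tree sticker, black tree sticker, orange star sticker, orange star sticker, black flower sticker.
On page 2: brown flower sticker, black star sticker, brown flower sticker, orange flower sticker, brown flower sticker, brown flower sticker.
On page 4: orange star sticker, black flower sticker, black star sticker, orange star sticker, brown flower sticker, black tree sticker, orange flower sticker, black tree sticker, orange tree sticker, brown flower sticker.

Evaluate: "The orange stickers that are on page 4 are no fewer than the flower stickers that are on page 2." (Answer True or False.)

False

orange stickers on page 4: 4.
flower stickers on page 2: 5.
The claim requires 4 ≥ 5, which does not hold.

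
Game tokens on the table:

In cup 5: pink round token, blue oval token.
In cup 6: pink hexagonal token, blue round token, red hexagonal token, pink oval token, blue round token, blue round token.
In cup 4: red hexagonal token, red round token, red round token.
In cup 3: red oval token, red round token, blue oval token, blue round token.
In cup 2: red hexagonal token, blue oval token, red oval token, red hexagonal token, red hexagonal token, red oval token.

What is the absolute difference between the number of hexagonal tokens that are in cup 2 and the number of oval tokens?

hexagonal tokens in cup 2: 3. oval tokens: 7.
|3 − 7| = 7 − 3 = 4.

4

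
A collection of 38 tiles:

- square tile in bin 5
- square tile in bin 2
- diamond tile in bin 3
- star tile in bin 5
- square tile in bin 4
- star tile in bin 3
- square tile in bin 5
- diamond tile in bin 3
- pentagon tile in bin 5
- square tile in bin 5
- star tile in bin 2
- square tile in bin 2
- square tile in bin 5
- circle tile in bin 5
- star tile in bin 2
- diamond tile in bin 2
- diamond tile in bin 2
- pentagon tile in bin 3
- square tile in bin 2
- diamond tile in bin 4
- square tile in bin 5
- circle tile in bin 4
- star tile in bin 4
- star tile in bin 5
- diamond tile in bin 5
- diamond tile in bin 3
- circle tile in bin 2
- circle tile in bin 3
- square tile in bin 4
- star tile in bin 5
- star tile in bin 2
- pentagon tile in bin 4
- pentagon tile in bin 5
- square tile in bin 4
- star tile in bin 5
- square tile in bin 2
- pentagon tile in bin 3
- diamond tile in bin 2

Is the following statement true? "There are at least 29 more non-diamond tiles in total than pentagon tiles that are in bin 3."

False

non-diamond tiles: 30.
pentagon tiles in bin 3: 2.
The claim requires 30 − 2 = 28 ≥ 29, which does not hold.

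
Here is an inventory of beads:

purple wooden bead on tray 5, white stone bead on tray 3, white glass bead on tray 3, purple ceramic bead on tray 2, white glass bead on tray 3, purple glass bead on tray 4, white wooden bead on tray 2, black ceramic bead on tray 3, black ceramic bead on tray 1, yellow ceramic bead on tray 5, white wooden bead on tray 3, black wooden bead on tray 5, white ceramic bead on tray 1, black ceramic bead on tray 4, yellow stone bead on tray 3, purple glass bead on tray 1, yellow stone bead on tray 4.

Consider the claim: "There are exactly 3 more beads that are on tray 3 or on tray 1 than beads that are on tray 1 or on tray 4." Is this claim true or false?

|beads on tray 3 or on tray 1| = 9.
|beads on tray 1 or on tray 4| = 6.
The claim requires 9 − 6 (= 3) to equal 3, which holds.

True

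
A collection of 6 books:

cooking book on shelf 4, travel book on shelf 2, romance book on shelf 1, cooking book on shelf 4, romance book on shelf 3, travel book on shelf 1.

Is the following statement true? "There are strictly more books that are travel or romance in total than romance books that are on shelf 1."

True

books that are travel or romance: 4.
romance books on shelf 1: 1.
The claim requires 4 > 1, which holds.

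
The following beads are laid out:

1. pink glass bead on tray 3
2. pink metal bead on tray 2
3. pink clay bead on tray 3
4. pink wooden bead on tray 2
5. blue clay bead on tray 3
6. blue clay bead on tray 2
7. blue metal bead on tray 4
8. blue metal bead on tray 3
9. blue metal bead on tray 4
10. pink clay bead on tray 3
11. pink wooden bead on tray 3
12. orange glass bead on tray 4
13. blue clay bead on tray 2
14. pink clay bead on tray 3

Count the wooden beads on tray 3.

1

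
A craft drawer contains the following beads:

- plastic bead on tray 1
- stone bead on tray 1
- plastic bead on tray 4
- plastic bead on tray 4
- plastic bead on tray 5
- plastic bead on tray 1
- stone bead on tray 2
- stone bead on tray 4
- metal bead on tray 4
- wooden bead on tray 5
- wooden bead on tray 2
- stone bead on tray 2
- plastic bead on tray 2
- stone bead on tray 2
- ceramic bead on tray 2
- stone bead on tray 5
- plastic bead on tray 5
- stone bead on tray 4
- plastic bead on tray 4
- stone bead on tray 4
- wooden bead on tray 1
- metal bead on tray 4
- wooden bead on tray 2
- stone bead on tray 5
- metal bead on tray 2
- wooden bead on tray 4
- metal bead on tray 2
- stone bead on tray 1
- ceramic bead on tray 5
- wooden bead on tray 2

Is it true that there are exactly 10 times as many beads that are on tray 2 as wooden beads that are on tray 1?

True

There are 10 beads on tray 2.
There is 1 wooden bead on tray 1.
The claim requires 10 = 10 × 1 = 10, which holds.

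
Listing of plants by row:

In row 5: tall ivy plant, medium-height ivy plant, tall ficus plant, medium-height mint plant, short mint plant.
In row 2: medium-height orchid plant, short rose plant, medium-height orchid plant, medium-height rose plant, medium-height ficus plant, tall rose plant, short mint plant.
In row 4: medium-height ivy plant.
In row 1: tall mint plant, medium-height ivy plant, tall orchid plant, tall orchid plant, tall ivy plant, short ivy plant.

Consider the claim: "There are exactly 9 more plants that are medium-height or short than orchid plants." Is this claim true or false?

False

plants that are medium-height or short: 12.
orchid plants: 4.
The claim requires 12 − 4 (= 8) to equal 9, which does not hold.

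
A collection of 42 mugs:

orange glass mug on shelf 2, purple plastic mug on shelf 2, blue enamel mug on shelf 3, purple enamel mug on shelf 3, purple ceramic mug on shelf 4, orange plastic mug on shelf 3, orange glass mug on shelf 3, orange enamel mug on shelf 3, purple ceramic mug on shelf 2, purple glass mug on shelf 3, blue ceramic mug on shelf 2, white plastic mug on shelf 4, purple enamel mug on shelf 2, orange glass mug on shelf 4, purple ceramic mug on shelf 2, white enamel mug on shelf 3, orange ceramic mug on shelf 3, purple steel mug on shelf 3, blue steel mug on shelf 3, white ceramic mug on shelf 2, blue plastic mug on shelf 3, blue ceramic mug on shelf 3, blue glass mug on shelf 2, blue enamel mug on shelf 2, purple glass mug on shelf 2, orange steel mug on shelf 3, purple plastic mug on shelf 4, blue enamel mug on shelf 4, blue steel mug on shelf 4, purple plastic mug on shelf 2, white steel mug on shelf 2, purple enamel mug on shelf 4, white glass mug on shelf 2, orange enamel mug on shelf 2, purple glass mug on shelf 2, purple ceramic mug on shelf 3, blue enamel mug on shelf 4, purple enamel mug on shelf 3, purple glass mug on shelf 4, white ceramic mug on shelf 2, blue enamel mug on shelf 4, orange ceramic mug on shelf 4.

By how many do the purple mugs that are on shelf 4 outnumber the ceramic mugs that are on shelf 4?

2

purple mugs on shelf 4: 4.
ceramic mugs on shelf 4: 2.
4 − 2 = 2.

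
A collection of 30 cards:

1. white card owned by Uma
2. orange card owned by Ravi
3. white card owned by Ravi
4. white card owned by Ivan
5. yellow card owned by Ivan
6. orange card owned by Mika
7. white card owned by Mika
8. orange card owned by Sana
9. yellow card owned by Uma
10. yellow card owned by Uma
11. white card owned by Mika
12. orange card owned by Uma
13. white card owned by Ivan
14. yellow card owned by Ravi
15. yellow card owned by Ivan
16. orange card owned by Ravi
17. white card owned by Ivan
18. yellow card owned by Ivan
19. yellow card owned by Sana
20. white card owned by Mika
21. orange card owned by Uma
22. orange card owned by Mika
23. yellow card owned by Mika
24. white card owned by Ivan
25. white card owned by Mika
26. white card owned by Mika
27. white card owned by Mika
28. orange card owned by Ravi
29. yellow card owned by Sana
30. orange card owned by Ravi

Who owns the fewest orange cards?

Counts by player (restricted to orange cards): Ravi→4, Uma→2, Mika→2, Sana→1, Ivan→0.
The minimum is 0, held uniquely by Ivan.

Ivan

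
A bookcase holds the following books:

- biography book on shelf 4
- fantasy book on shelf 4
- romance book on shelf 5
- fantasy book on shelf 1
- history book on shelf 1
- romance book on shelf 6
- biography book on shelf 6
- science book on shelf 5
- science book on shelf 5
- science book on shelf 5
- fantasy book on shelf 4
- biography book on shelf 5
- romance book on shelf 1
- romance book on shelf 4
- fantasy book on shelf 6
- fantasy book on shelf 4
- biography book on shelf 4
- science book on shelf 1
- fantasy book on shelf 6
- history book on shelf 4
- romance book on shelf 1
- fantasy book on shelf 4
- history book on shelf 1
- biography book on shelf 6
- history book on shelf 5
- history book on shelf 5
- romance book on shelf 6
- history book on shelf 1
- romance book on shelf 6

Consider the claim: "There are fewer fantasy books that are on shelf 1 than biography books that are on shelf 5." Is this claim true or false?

There is 1 fantasy book on shelf 1.
There is 1 biography book on shelf 5.
The claim requires 1 < 1, which does not hold.

False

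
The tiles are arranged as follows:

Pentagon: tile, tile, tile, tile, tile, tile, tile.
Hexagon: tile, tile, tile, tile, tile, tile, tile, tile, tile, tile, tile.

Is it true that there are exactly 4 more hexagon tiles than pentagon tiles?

There are 11 hexagon tiles.
There are 7 pentagon tiles.
The claim requires 11 − 7 (= 4) to equal 4, which holds.

True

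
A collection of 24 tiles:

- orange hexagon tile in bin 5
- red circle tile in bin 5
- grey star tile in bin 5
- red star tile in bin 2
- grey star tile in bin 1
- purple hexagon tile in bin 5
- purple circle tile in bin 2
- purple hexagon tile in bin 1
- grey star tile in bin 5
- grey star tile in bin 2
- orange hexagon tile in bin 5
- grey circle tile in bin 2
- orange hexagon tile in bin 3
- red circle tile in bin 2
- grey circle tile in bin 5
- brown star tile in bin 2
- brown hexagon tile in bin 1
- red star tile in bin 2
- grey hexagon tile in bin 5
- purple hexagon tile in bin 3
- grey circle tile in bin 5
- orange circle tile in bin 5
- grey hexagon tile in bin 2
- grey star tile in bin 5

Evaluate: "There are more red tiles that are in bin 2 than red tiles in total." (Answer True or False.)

False

red tiles in bin 2: 3.
red tiles: 4.
The claim requires 3 > 4, which does not hold.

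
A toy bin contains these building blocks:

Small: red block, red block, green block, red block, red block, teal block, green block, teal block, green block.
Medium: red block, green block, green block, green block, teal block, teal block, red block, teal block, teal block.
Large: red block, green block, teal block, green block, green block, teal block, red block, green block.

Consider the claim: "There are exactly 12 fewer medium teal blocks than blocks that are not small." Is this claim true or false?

False

medium teal blocks: 4.
blocks that are not small: 17.
The claim requires 17 − 4 (= 13) to equal 12, which does not hold.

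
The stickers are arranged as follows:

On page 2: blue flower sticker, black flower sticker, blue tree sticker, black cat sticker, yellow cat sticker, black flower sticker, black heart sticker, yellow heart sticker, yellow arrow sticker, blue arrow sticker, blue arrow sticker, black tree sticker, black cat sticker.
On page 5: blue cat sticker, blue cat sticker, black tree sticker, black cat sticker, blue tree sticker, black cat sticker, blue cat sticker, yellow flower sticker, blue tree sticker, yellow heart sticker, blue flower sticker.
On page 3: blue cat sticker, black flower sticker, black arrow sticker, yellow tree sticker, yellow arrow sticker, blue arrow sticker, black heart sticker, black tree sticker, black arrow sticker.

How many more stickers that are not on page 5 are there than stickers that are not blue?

stickers that are not on page 5: 22.
stickers that are not blue: 21.
22 − 21 = 1.

1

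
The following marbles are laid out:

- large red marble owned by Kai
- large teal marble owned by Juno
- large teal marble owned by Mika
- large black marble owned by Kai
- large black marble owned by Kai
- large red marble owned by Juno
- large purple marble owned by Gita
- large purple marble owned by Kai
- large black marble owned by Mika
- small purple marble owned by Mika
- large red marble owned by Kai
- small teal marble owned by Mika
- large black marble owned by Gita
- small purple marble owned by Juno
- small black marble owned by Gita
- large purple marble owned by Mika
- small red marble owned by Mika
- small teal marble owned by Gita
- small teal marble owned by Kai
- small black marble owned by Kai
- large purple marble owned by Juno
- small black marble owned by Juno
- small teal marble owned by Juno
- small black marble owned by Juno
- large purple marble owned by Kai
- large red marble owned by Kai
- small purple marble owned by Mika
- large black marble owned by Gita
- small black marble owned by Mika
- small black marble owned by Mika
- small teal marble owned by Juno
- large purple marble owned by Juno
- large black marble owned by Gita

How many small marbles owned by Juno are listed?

5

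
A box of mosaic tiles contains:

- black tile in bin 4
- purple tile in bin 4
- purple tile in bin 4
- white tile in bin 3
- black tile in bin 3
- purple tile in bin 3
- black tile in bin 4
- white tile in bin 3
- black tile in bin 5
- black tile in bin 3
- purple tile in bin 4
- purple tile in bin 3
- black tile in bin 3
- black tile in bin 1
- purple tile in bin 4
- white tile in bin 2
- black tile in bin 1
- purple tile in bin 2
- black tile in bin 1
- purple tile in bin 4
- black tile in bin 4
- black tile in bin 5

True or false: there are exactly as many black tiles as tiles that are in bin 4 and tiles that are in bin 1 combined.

|black tiles| = 11.
tiles in bin 4: 8; tiles in bin 1: 3; combined: 8 + 3 = 11.
The claim requires 11 = 11, which holds.

True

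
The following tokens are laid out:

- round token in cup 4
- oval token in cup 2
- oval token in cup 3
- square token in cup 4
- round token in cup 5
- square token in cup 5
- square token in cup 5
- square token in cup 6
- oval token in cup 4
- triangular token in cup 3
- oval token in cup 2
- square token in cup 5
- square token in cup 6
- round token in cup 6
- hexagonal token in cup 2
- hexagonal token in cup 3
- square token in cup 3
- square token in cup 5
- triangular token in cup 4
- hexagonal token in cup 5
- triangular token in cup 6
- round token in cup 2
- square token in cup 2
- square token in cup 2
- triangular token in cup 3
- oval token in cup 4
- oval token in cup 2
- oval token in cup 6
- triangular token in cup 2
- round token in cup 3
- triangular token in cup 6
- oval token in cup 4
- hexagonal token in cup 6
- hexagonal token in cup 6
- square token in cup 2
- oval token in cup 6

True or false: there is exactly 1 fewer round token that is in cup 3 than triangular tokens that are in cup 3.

round tokens in cup 3: 1.
triangular tokens in cup 3: 2.
The claim requires 2 − 1 (= 1) to equal 1, which holds.

True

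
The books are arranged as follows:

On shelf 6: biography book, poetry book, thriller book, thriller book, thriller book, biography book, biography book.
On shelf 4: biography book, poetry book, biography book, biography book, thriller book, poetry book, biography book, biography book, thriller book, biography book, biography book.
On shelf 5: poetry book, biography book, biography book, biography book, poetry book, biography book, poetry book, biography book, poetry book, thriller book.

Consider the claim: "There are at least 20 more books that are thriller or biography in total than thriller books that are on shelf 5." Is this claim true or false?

True

|books that are thriller or biography| = 21.
|thriller books on shelf 5| = 1.
The claim requires 21 − 1 = 20 ≥ 20, which holds.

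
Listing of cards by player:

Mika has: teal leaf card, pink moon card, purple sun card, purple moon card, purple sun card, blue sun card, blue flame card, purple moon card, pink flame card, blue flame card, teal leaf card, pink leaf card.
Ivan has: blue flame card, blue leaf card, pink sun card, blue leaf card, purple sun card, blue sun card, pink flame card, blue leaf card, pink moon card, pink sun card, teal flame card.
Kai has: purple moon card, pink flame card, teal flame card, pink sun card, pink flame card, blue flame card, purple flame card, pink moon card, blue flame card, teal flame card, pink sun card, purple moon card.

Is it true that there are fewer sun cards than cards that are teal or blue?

sun cards: 9.
cards that are teal or blue: 15.
The claim requires 9 < 15, which holds.

True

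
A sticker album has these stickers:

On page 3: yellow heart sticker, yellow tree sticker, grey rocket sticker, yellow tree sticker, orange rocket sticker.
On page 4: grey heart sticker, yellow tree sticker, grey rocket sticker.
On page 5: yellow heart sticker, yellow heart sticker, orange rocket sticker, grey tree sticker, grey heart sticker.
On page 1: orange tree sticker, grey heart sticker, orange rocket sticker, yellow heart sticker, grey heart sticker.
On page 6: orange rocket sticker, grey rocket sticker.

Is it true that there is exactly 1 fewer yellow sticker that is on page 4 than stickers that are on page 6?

|yellow stickers on page 4| = 1.
|stickers on page 6| = 2.
The claim requires 2 − 1 (= 1) to equal 1, which holds.

True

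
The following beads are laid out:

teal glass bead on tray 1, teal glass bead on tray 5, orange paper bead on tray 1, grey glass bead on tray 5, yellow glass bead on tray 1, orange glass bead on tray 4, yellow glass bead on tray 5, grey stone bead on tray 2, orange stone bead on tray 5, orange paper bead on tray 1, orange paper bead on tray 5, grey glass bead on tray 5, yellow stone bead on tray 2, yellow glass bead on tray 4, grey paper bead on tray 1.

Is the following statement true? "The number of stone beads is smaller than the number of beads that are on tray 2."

stone beads: 3.
beads on tray 2: 2.
The claim requires 3 < 2, which does not hold.

False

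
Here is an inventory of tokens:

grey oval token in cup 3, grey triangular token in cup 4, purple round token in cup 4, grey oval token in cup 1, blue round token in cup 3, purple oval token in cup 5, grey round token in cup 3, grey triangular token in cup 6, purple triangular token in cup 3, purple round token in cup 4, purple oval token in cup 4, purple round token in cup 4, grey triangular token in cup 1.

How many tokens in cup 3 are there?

4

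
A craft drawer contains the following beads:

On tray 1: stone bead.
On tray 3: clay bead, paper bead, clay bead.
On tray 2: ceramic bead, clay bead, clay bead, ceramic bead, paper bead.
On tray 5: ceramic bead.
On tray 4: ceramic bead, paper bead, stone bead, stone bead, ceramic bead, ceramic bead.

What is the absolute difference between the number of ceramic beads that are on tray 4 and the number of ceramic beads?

ceramic beads on tray 4: 3. ceramic beads: 6.
|3 − 6| = 6 − 3 = 3.

3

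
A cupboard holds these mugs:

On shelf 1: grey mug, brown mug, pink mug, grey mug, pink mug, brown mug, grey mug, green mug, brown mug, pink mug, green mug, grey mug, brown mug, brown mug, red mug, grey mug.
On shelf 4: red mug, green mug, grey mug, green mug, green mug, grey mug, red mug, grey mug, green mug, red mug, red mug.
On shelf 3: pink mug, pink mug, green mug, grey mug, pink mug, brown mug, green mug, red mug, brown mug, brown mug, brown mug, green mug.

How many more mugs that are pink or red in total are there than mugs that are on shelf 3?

mugs that are pink or red: 12.
mugs on shelf 3: 12.
12 − 12 = 0.

0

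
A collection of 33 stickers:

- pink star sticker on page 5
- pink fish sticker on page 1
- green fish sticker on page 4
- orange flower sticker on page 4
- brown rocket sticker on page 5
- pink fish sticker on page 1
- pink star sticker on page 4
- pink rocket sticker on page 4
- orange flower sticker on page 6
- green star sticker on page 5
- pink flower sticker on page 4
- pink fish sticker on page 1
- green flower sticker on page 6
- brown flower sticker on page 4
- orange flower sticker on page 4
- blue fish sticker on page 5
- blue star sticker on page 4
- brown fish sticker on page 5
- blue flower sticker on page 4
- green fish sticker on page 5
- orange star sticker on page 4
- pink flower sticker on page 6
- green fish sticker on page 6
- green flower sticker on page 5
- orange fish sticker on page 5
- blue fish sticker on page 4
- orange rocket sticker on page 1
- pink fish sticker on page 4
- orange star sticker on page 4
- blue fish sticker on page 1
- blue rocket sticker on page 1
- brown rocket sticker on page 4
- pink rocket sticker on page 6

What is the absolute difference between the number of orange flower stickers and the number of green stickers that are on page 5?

0

orange flower stickers: 3. green stickers on page 5: 3.
|3 − 3| = 3 − 3 = 0.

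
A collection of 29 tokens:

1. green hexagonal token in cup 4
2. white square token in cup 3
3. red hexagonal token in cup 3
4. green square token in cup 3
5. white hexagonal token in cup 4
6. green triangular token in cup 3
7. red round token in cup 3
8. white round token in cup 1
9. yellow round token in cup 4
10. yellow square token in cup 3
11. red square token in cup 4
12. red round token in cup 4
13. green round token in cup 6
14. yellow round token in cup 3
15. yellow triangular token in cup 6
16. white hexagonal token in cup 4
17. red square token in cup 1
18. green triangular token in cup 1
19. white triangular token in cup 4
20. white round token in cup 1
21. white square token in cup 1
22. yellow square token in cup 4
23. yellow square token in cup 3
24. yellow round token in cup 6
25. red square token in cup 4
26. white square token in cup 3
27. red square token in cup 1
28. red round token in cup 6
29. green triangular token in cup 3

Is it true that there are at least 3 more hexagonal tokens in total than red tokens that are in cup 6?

True

|hexagonal tokens| = 4.
|red tokens in cup 6| = 1.
The claim requires 4 − 1 = 3 ≥ 3, which holds.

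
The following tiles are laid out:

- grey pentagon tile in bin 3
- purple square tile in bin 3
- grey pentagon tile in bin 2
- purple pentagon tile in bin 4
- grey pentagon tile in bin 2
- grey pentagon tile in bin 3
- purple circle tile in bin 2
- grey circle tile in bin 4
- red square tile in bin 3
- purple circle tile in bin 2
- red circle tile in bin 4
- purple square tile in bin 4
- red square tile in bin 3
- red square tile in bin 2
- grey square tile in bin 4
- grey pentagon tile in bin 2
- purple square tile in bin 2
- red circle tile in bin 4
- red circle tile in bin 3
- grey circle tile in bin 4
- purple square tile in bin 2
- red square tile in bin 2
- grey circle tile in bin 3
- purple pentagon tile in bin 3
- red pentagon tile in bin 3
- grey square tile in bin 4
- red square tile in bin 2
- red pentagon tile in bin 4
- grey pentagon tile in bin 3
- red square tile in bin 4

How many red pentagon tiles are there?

2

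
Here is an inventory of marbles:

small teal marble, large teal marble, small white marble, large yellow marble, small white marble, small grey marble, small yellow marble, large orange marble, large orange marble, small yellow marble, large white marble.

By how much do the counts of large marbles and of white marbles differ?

2

large marbles: 5. white marbles: 3.
|5 − 3| = 5 − 3 = 2.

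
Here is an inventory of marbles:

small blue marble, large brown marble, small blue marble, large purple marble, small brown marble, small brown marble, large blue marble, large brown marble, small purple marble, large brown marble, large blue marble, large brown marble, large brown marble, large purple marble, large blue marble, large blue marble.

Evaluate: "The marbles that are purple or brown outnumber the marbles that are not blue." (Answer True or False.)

False

|marbles that are purple or brown| = 10.
|marbles that are not blue| = 10.
The claim requires 10 > 10, which does not hold.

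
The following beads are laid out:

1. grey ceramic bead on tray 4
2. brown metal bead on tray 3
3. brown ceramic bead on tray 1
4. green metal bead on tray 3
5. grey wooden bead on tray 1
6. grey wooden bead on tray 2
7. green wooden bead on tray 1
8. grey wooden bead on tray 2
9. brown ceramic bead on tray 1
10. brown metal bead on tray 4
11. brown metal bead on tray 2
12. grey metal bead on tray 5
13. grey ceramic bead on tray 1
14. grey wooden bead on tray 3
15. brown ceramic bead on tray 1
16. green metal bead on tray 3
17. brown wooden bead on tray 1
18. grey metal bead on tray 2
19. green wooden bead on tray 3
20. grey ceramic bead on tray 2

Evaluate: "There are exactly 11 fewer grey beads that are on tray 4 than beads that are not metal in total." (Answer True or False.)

False

|grey beads on tray 4| = 1.
|beads that are not metal| = 13.
The claim requires 13 − 1 (= 12) to equal 11, which does not hold.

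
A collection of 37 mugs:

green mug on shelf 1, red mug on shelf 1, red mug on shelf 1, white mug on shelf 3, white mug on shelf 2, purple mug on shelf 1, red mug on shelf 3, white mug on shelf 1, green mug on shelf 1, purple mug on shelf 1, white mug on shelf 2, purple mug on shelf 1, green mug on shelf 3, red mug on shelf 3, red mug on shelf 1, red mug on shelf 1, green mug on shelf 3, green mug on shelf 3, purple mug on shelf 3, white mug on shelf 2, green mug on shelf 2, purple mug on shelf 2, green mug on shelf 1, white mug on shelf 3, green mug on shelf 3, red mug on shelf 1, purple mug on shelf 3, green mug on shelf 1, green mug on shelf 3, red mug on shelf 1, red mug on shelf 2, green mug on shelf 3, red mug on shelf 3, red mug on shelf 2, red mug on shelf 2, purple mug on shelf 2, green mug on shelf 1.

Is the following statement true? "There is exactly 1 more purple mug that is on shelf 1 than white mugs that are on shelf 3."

True

|purple mugs on shelf 1| = 3.
|white mugs on shelf 3| = 2.
The claim requires 3 − 2 (= 1) to equal 1, which holds.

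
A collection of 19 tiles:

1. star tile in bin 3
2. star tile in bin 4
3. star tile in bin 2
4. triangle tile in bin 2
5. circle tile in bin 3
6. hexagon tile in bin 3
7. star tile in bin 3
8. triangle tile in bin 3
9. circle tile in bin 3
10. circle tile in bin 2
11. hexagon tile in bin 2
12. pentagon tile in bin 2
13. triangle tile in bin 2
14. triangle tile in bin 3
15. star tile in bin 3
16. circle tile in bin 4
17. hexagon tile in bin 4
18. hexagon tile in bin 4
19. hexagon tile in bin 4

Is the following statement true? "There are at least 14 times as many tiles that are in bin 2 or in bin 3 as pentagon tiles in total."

There are 14 tiles in bin 2 or in bin 3.
There is 1 pentagon tile.
The claim requires 14 ≥ 14 × 1 = 14, which holds.

True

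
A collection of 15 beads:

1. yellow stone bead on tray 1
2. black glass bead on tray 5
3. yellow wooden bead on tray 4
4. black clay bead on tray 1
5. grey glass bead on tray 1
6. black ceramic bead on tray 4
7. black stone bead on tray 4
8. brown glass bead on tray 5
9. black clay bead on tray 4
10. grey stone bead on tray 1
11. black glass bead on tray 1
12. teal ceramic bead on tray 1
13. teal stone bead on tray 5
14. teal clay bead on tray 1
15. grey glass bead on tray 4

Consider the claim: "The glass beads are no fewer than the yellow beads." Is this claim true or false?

glass beads: 5.
yellow beads: 2.
The claim requires 5 ≥ 2, which holds.

True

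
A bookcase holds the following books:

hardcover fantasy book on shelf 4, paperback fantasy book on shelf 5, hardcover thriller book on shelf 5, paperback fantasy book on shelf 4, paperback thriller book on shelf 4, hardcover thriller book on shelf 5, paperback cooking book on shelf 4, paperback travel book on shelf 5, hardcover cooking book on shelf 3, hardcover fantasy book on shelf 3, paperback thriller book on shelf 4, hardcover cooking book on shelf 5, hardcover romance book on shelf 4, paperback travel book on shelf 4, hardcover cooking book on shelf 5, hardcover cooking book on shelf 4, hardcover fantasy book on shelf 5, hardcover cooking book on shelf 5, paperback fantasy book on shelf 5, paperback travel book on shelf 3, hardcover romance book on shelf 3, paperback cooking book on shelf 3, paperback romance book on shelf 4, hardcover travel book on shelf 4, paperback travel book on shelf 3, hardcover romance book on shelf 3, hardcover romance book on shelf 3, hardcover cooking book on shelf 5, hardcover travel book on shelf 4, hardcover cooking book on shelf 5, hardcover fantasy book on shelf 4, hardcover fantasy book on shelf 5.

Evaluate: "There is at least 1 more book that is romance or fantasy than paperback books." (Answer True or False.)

True

There are 13 books that are romance or fantasy.
There are 12 paperback books.
The claim requires 13 − 12 = 1 ≥ 1, which holds.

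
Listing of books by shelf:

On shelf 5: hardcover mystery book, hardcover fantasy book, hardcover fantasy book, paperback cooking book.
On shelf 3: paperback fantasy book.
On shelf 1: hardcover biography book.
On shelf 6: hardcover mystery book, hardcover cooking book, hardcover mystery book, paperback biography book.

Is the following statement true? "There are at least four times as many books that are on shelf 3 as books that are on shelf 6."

False

books on shelf 3: 1.
books on shelf 6: 4.
The claim requires 1 ≥ 4 × 4 = 16, which does not hold.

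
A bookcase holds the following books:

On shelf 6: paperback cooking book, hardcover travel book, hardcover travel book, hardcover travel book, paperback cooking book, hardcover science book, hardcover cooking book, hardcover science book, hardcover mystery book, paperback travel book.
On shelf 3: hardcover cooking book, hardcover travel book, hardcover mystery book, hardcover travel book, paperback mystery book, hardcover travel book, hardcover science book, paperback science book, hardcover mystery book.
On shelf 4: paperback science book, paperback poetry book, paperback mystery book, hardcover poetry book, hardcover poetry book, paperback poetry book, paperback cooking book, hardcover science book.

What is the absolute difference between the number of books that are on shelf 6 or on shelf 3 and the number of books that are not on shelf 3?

1

books on shelf 6 or on shelf 3: 19. books that are not on shelf 3: 18.
|19 − 18| = 19 − 18 = 1.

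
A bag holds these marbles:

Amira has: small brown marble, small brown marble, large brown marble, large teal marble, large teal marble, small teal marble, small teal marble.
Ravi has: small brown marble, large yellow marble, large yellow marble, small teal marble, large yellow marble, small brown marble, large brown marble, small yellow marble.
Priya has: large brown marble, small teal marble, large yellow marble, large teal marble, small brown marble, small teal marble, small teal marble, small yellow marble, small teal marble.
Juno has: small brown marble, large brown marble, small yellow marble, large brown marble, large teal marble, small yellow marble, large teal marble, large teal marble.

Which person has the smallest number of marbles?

Counts by owner: Priya→9, Ravi→8, Juno→8, Amira→7.
The minimum is 7, held uniquely by Amira.

Amira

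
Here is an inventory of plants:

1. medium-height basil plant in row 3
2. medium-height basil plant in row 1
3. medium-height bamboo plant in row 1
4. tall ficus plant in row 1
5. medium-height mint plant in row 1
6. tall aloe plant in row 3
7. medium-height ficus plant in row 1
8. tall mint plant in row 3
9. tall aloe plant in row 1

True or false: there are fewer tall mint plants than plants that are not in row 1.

True

There is 1 tall mint plant.
There are 3 plants that are not in row 1.
The claim requires 1 < 3, which holds.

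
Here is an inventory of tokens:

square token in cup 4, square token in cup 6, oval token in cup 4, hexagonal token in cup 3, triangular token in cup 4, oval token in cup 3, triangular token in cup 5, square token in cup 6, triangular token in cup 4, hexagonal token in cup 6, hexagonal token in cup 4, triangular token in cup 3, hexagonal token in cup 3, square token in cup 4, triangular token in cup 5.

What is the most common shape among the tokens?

Counts by shape: triangular 5, hexagonal 4, square 4, oval 2.
The maximum is 5, held uniquely by triangular.

triangular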